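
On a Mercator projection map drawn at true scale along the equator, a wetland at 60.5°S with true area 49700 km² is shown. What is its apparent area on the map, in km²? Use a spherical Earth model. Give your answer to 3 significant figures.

The Mercator projection is conformal; its linear scale factor is the same in every direction and equals sec φ = 1/cos φ.
Areal scale = k² = sec²φ = 1/cos²(60.5°) = 1/0.4924² = 4.124.
Apparent area = 49700 × 4.124 ≈ 205000 km².

205000 km²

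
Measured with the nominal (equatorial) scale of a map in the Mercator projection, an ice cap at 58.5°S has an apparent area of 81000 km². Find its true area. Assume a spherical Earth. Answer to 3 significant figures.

The Mercator projection is conformal; its linear scale factor is the same in every direction and equals sec φ = 1/cos φ.
Areal scale = k² = sec²φ = 1/cos²(58.5°) = 1/0.5225² = 3.663.
True area = apparent / (areal scale) = 81000 / 3.663 ≈ 22100 km².

22100 km²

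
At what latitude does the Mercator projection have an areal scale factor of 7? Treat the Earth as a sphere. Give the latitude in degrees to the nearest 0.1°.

Mercator areal scale is sec²φ.
sec²φ = 7  ⇒  cos²φ = 0.1429  ⇒  cos φ = 0.3780.
φ = arccos(0.3780) ≈ 67.8°.

67.8°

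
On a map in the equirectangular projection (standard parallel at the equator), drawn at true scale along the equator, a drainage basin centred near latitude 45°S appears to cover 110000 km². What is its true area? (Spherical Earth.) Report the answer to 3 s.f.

77800 km²

For the equirectangular projection with φ₀ = 0 (plate carrée), h = 1 along meridians and k = sec φ along parallels.
Areal scale = h·k = 1 × sec φ; at 45°, h = 1.000, k = 1.414, so h·k = 1.414.
True area = apparent / (areal scale) = 110000 / 1.414 ≈ 77800 km².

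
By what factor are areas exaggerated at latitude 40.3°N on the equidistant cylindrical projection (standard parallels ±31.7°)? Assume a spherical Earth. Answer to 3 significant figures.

The equidistant cylindrical projection with φ₀ = 31.7° has h = 1 (meridians true) and k = cos φ₀ / cos φ along parallels.
Areal scale = h·k = 1 × cos φ₀ / cos φ; at 40.3°, h = 1.000, k = 1.116, so h·k = 1.116.

1.12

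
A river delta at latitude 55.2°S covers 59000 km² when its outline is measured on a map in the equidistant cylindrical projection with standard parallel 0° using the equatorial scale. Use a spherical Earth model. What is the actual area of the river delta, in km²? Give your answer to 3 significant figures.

33700 km²

In the plate carrée (x = Rλ, y = Rφ), meridians are true-scale (h = 1) and parallels are stretched by k = sec φ.
Areal scale = h·k = 1 × sec φ; at 55.2°, h = 1.000, k = 1.752, so h·k = 1.752.
True area = apparent / (areal scale) = 59000 / 1.752 ≈ 33700 km².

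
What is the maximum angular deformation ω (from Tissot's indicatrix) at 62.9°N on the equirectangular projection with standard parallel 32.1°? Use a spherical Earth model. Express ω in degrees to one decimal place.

The equidistant cylindrical projection with φ₀ = 32.1° has h = 1 (meridians true) and k = cos φ₀ / cos φ along parallels.
At 62.9°: h = 1.000, k = 1.860; principal scales a = 1.860, b = 1.000.
sin(ω/2) = (a − b)/(a + b) = 0.8596/2.860 = 0.3006, so ω = 2 arcsin(0.3006) ≈ 35.0°.

35.0°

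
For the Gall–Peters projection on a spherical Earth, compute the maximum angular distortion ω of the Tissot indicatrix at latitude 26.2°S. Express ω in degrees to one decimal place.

Gall–Peters is a cylindrical equal-area projection with standard parallels at ±45°. Cylindrical equal-area (φ₀ = 45°): h = cos φ / cos 45° along meridians, k = cos 45° / cos φ along parallels; h·k = 1.
At 26.2°: h = 1.269, k = 0.7881; principal scales a = 1.269, b = 0.7881.
sin(ω/2) = (a − b)/(a + b) = 0.4808/2.057 = 0.2338, so ω = 2 arcsin(0.2338) ≈ 27.0°.

27.0°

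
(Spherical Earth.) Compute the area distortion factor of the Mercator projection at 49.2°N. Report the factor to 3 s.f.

2.34

The Mercator projection is conformal; its linear scale factor is the same in every direction and equals sec φ = 1/cos φ.
Areal scale = k² = sec²φ = 1/cos²(49.2°) = 1/0.6534² = 2.342.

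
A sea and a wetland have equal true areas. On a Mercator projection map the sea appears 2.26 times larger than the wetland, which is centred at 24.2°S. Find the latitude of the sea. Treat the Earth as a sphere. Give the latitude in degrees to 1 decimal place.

52.6°

Mercator areal scale is sec²φ, so apparent-area ratio = sec²φ₁ / sec²φ₂ = cos²φ₂ / cos²φ₁.
cos²φ₂ / cos²φ₁ = 2.26  ⇒  cos φ₁ = cos 24.2° / √2.26 = 0.9121/1.503 = 0.6067.
φ₁ = arccos(0.6067) ≈ 52.6°.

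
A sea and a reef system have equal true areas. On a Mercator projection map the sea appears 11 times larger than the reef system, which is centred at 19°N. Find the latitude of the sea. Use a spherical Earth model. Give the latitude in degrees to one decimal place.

For equal true areas on Mercator, apparent areas scale as sec²φ, so the ratio is cos²φ₂ / cos²φ₁.
cos²φ₂ / cos²φ₁ = 11  ⇒  cos φ₁ = cos 19° / √11 = 0.9455/3.317 = 0.2851.
φ₁ = arccos(0.2851) ≈ 73.4°.

73.4°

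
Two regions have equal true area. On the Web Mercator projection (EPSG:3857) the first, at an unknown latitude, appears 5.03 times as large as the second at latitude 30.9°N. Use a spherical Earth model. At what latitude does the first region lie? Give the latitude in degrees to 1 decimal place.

On Mercator, (apparent₁)/(apparent₂) = sec²φ₁ / sec²φ₂ when true areas are equal.
cos²φ₂ / cos²φ₁ = 5.03  ⇒  cos φ₁ = cos 30.9° / √5.03 = 0.8581/2.243 = 0.3826.
φ₁ = arccos(0.3826) ≈ 67.5°.

67.5°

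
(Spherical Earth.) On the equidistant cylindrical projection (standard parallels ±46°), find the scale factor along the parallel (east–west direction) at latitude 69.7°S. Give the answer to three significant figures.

In the equirectangular projection with standard parallel φ₀ = 46° (x = Rλ cos φ₀, y = Rφ), meridians are true-scale (h = 1) and the parallel scale is k = cos φ₀ / cos φ.
k = cos 46° / cos 69.7° = 0.6947/0.3469 = 2.002.

2.00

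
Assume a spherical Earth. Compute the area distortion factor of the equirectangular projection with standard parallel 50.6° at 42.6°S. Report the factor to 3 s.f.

0.862

With standard parallel φ₀ = 50.6°, the equirectangular projection gives x = Rλ cos φ₀, y = Rφ, so h = 1 and k = cos 50.6° / cos φ.
Areal scale = h·k = 1 × cos φ₀ / cos φ; at 42.6°, h = 1.000, k = 0.8623, so h·k = 0.8623.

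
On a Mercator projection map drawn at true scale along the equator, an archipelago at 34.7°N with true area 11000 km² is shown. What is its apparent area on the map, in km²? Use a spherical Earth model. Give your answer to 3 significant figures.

16300 km²

For Mercator, h = k = sec φ (a conformal cylindrical projection has a single point scale, 1/cos φ).
Areal scale = k² = sec²φ = 1/cos²(34.7°) = 1/0.8221² = 1.479.
Apparent area = 11000 × 1.479 ≈ 16300 km².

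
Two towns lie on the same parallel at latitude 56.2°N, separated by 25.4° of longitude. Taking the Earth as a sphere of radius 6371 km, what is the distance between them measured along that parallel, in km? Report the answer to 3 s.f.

1570 km

Arc length along a parallel = R cos φ · Δλ (with Δλ in radians).
= 6371 × cos 56.2° × (25.4° × π/180) = 6371 × 0.5563 × 0.4433 ≈ 1570 km.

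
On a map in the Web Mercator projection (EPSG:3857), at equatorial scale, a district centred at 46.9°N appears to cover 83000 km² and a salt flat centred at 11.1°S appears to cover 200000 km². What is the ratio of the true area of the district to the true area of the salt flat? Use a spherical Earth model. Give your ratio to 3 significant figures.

Mercator's areal exaggeration is sec²φ; hence true area = (apparent area) · cos²φ.
True area of district: 83000 × cos²(46.9°) = 83000 × 0.4669 = 38750 km².
True area of salt flat: 200000 × cos²(11.1°) = 200000 × 0.9629 = 192600 km².
Ratio = 38750 / 192600 ≈ 0.201.

0.201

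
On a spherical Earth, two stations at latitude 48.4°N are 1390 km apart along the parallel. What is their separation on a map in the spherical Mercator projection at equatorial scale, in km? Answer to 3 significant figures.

2090 km

Mercator is conformal, so the point scale is isotropic: h = k = sec φ = 1/cos φ.
Along the parallel, k = sec 48.4° = 1/0.6639 = 1.506.
Map distance = 1390 × 1.506 ≈ 2090 km.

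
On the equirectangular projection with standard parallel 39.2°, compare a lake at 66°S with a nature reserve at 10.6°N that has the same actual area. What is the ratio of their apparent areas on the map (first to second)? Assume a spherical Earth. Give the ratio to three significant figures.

2.42

With standard parallel φ₀ = 39.2°, the equirectangular projection gives x = Rλ cos φ₀, y = Rφ, so h = 1 and k = cos 39.2° / cos φ.
Areal scale at 66°: h·k = 1.000 × 1.905 = 1.905.
Areal scale at 10.6°: h·k = 1.000 × 0.7884 = 0.7884.
Ratio = 1.905/0.7884 ≈ 2.42.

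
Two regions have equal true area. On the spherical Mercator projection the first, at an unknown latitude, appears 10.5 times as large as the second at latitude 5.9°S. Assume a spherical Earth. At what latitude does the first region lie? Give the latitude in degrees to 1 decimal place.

72.1°

For equal true areas on Mercator, apparent areas scale as sec²φ, so the ratio is cos²φ₂ / cos²φ₁.
cos²φ₂ / cos²φ₁ = 10.5  ⇒  cos φ₁ = cos 5.9° / √10.5 = 0.9947/3.240 = 0.3070.
φ₁ = arccos(0.3070) ≈ 72.1°.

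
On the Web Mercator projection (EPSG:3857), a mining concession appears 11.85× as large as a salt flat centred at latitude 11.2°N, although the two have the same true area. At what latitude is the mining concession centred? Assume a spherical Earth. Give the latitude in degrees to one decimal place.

For equal true areas on Mercator, apparent areas scale as sec²φ, so the ratio is cos²φ₂ / cos²φ₁.
cos²φ₂ / cos²φ₁ = 11.85  ⇒  cos φ₁ = cos 11.2° / √11.85 = 0.9810/3.442 = 0.2850.
φ₁ = arccos(0.2850) ≈ 73.4°.

73.4°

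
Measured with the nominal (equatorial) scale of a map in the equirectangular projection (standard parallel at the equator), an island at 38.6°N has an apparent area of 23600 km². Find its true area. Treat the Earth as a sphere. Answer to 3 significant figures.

18400 km²

In the plate carrée (x = Rλ, y = Rφ), meridians are true-scale (h = 1) and parallels are stretched by k = sec φ.
Areal scale = h·k = 1 × sec φ; at 38.6°, h = 1.000, k = 1.280, so h·k = 1.280.
True area = apparent / (areal scale) = 23600 / 1.280 ≈ 18400 km².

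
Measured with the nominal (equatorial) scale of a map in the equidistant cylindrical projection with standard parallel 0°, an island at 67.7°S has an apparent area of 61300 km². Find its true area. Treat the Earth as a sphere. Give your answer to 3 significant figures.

23300 km²

In the plate carrée (x = Rλ, y = Rφ), meridians are true-scale (h = 1) and parallels are stretched by k = sec φ.
Areal scale = h·k = 1 × sec φ; at 67.7°, h = 1.000, k = 2.635, so h·k = 2.635.
True area = apparent / (areal scale) = 61300 / 2.635 ≈ 23300 km².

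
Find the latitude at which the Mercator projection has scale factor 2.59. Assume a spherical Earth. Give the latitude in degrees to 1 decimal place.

67.3°

Mercator scale is k = sec φ = 1/cos φ.
1/cos φ = 2.59  ⇒  cos φ = 0.3861  ⇒  φ = arccos(0.3861) ≈ 67.3°.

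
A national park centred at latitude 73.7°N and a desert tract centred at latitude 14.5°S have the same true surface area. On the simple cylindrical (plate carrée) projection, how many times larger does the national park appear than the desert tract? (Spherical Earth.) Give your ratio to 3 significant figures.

3.45

Plate carrée maps x = Rλ, y = Rφ. The meridian scale is h = 1 and the parallel scale is k = 1/cos φ = sec φ.
Areal scale at 73.7°: h·k = 1.000 × 3.563 = 3.563.
Areal scale at 14.5°: h·k = 1.000 × 1.033 = 1.033.
Ratio = 3.563/1.033 ≈ 3.45.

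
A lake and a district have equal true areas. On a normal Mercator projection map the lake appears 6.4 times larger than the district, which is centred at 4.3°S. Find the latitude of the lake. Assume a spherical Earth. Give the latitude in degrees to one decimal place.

66.8°

On Mercator, (apparent₁)/(apparent₂) = sec²φ₁ / sec²φ₂ when true areas are equal.
cos²φ₂ / cos²φ₁ = 6.4  ⇒  cos φ₁ = cos 4.3° / √6.4 = 0.9972/2.530 = 0.3942.
φ₁ = arccos(0.3942) ≈ 66.8°.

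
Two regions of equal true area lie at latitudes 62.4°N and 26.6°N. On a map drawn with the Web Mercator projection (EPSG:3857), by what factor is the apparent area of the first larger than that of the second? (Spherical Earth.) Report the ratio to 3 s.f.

Mercator areal scale is sec²φ.
At 62.4°: sec²(62.4°) = 1/0.4633² = 4.659.
At 26.6°: sec²(26.6°) = 1/0.8942² = 1.251.
Ratio = 4.659/1.251 = cos²(26.6°)/cos²(62.4°) ≈ 3.72.

3.72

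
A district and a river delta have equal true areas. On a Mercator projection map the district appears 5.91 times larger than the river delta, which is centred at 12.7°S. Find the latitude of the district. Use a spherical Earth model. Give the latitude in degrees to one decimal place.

For equal true areas on Mercator, apparent areas scale as sec²φ, so the ratio is cos²φ₂ / cos²φ₁.
cos²φ₂ / cos²φ₁ = 5.91  ⇒  cos φ₁ = cos 12.7° / √5.91 = 0.9755/2.431 = 0.4013.
φ₁ = arccos(0.4013) ≈ 66.3°.

66.3°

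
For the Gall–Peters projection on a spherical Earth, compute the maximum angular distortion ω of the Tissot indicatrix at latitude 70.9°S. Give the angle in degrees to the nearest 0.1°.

80.7°

Gall–Peters is a cylindrical equal-area projection with standard parallels at ±45°. Cylindrical equal-area (φ₀ = 45°): h = cos φ / cos 45° along meridians, k = cos 45° / cos φ along parallels; h·k = 1.
At 70.9°: h = 0.4628, k = 2.161; principal scales a = 2.161, b = 0.4628.
sin(ω/2) = (a − b)/(a + b) = 1.698/2.624 = 0.6473, so ω = 2 arcsin(0.6473) ≈ 80.7°.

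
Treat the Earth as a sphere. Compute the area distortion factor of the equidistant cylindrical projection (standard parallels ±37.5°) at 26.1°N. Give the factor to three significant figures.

The equidistant cylindrical projection with φ₀ = 37.5° has h = 1 (meridians true) and k = cos φ₀ / cos φ along parallels.
Areal scale = h·k = 1 × cos φ₀ / cos φ; at 26.1°, h = 1.000, k = 0.8834, so h·k = 0.8834.

0.883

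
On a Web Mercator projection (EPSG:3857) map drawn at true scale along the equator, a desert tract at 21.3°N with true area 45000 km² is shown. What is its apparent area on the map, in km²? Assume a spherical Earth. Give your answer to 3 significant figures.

For Mercator, h = k = sec φ (a conformal cylindrical projection has a single point scale, 1/cos φ).
Areal scale = k² = sec²φ = 1/cos²(21.3°) = 1/0.9317² = 1.152.
Apparent area = 45000 × 1.152 ≈ 51800 km².

51800 km²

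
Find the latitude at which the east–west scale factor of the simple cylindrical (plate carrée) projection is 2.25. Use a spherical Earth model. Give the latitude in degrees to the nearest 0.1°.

63.6°

Plate carrée: h = 1, k = sec φ along parallels.
sec φ = 2.25  ⇒  cos φ = 0.4444  ⇒  φ ≈ 63.6°.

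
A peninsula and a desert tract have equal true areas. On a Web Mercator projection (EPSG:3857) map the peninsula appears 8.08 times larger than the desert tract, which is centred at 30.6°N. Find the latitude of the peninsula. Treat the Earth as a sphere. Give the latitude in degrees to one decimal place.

72.4°

On Mercator, (apparent₁)/(apparent₂) = sec²φ₁ / sec²φ₂ when true areas are equal.
cos²φ₂ / cos²φ₁ = 8.08  ⇒  cos φ₁ = cos 30.6° / √8.08 = 0.8607/2.843 = 0.3028.
φ₁ = arccos(0.3028) ≈ 72.4°.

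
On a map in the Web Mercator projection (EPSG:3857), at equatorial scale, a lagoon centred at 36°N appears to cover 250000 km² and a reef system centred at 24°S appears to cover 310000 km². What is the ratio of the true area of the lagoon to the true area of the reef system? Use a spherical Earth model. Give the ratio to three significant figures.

Mercator's areal exaggeration is sec²φ; hence true area = (apparent area) · cos²φ.
True area of lagoon: 250000 × cos²(36°) = 250000 × 0.6545 = 163600 km².
True area of reef system: 310000 × cos²(24°) = 310000 × 0.8346 = 258700 km².
Ratio = 163600 / 258700 ≈ 0.632.

0.632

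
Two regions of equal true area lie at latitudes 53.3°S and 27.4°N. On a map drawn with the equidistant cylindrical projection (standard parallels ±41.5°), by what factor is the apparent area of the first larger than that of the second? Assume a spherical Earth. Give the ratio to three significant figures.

The equidistant cylindrical projection with φ₀ = 41.5° has h = 1 (meridians true) and k = cos φ₀ / cos φ along parallels.
Areal scale at 53.3°: h·k = 1.000 × 1.253 = 1.253.
Areal scale at 27.4°: h·k = 1.000 × 0.8436 = 0.8436.
Ratio = 1.253/0.8436 ≈ 1.49.

1.49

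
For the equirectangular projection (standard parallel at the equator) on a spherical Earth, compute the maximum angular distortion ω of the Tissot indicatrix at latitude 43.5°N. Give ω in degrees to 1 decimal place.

18.3°

For the equirectangular projection with φ₀ = 0 (plate carrée), h = 1 along meridians and k = sec φ along parallels.
At 43.5°: h = 1.000, k = 1.379; principal scales a = 1.379, b = 1.000.
sin(ω/2) = (a − b)/(a + b) = 0.3786/2.379 = 0.1592, so ω = 2 arcsin(0.1592) ≈ 18.3°.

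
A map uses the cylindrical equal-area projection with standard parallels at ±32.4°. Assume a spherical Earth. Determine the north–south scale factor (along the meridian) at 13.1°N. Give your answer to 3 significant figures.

A cylindrical equal-area projection with standard parallel φ₀ has meridian scale h = cos φ / cos φ₀ and parallel scale k = cos φ₀ / cos φ (so areas are preserved, h·k = 1).
h = cos 13.1° / cos 32.4° = 0.9740/0.8443 = 1.154.

1.15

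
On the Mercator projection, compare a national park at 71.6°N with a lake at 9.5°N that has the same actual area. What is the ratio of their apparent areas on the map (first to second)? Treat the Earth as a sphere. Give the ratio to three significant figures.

9.76

Mercator is conformal with k = sec φ, so areal scale = k² = sec²φ.
At 71.6°: sec²(71.6°) = 1/0.3156² = 10.04.
At 9.5°: sec²(9.5°) = 1/0.9863² = 1.028.
Ratio = 10.04/1.028 = cos²(9.5°)/cos²(71.6°) ≈ 9.76.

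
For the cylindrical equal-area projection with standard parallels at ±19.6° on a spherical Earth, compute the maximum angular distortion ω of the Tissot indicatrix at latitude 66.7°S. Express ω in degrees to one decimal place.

For cylindrical equal-area with standard parallel φ₀, h = cos φ / cos φ₀ and k = cos φ₀ / cos φ, so h·k = 1.
At 66.7°: h = 0.4199, k = 2.382; principal scales a = 2.382, b = 0.4199.
sin(ω/2) = (a − b)/(a + b) = 1.962/2.802 = 0.7003, so ω = 2 arcsin(0.7003) ≈ 88.9°.

88.9°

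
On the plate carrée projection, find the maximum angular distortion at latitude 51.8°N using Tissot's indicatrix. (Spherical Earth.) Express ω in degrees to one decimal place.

27.3°

For the equirectangular projection with φ₀ = 0 (plate carrée), h = 1 along meridians and k = sec φ along parallels.
At 51.8°: h = 1.000, k = 1.617; principal scales a = 1.617, b = 1.000.
sin(ω/2) = (a − b)/(a + b) = 0.6171/2.617 = 0.2358, so ω = 2 arcsin(0.2358) ≈ 27.3°.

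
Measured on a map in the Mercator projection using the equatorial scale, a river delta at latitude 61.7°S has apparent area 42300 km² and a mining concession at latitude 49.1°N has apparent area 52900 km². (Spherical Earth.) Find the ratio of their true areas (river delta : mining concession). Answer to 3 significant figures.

0.419

Since Mercator area scale is 1/cos²φ, the true area equals the apparent area multiplied by cos²φ.
True area of river delta: 42300 × cos²(61.7°) = 42300 × 0.2248 = 9507 km².
True area of mining concession: 52900 × cos²(49.1°) = 52900 × 0.4287 = 22680 km².
Ratio = 9507 / 22680 ≈ 0.419.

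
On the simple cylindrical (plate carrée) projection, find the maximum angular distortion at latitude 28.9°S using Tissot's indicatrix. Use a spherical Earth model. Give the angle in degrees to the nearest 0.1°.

In the plate carrée (x = Rλ, y = Rφ), meridians are true-scale (h = 1) and parallels are stretched by k = sec φ.
At 28.9°: h = 1.000, k = 1.142; principal scales a = 1.142, b = 1.000.
sin(ω/2) = (a − b)/(a + b) = 0.1423/2.142 = 0.06640, so ω = 2 arcsin(0.06640) ≈ 7.6°.

7.6°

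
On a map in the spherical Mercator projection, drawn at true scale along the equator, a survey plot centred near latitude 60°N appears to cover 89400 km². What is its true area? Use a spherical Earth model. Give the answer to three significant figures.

22400 km²

The Mercator projection is conformal; its linear scale factor is the same in every direction and equals sec φ = 1/cos φ.
Areal scale = k² = sec²φ = 1/cos²(60°) = 1/0.5000² = 4.000.
True area = apparent / (areal scale) = 89400 / 4.000 ≈ 22400 km².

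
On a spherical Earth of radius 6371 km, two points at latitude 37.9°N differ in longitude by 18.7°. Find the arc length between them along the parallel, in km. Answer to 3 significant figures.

1640 km

Arc length along a parallel = R cos φ · Δλ (with Δλ in radians).
= 6371 × cos 37.9° × (18.7° × π/180) = 6371 × 0.7891 × 0.3264 ≈ 1640 km.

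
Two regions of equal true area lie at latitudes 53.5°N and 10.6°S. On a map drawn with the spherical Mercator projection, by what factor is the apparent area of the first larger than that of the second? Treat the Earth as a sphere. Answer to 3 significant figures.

2.73

Mercator is conformal with k = sec φ, so areal scale = k² = sec²φ.
At 53.5°: sec²(53.5°) = 1/0.5948² = 2.826.
At 10.6°: sec²(10.6°) = 1/0.9829² = 1.035.
Ratio = 2.826/1.035 = cos²(10.6°)/cos²(53.5°) ≈ 2.73.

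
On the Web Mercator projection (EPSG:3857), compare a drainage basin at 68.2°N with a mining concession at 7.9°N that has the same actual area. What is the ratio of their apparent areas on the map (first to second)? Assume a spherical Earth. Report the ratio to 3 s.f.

7.11

Mercator areal scale is sec²φ.
At 68.2°: sec²(68.2°) = 1/0.3714² = 7.251.
At 7.9°: sec²(7.9°) = 1/0.9905² = 1.019.
Ratio = 7.251/1.019 = cos²(7.9°)/cos²(68.2°) ≈ 7.11.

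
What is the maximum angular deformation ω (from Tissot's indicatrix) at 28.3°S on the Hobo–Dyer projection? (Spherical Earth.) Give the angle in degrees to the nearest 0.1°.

Hobo–Dyer is a cylindrical equal-area projection with standard parallels at ±37.5°. For cylindrical equal-area with standard parallel φ₀, h = cos φ / cos φ₀ and k = cos φ₀ / cos φ, so h·k = 1.
At 28.3°: h = 1.110, k = 0.9010; principal scales a = 1.110, b = 0.9010.
sin(ω/2) = (a − b)/(a + b) = 0.2088/2.011 = 0.1038, so ω = 2 arcsin(0.1038) ≈ 11.9°.

11.9°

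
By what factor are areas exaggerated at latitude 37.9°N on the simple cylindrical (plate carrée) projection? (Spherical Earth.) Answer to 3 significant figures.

In the plate carrée (x = Rλ, y = Rφ), meridians are true-scale (h = 1) and parallels are stretched by k = sec φ.
Areal scale = h·k = 1 × sec φ; at 37.9°, h = 1.000, k = 1.267, so h·k = 1.267.

1.27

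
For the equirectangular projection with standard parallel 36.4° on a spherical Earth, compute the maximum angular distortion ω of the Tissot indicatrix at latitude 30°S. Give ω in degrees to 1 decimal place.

In the equirectangular projection with standard parallel φ₀ = 36.4° (x = Rλ cos φ₀, y = Rφ), meridians are true-scale (h = 1) and the parallel scale is k = cos φ₀ / cos φ.
At 30°: h = 1.000, k = 0.9294; principal scales a = 1.000, b = 0.9294.
sin(ω/2) = (a − b)/(a + b) = 0.07059/1.929 = 0.03659, so ω = 2 arcsin(0.03659) ≈ 4.2°.

4.2°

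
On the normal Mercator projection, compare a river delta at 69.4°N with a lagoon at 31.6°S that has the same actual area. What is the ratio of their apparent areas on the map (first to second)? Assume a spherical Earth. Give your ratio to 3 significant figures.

Mercator areal scale is sec²φ.
At 69.4°: sec²(69.4°) = 1/0.3518² = 8.078.
At 31.6°: sec²(31.6°) = 1/0.8517² = 1.378.
Ratio = 8.078/1.378 = cos²(31.6°)/cos²(69.4°) ≈ 5.86.

5.86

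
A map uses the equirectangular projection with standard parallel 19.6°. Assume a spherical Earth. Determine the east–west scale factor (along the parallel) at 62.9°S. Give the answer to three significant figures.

2.07

In the equirectangular projection with standard parallel φ₀ = 19.6° (x = Rλ cos φ₀, y = Rφ), meridians are true-scale (h = 1) and the parallel scale is k = cos φ₀ / cos φ.
k = cos 19.6° / cos 62.9° = 0.9421/0.4555 = 2.068.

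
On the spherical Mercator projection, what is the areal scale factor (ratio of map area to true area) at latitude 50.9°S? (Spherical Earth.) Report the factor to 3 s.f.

For Mercator, h = k = sec φ (a conformal cylindrical projection has a single point scale, 1/cos φ).
Areal scale = k² = sec²φ = 1/cos²(50.9°) = 1/0.6307² = 2.514.

2.51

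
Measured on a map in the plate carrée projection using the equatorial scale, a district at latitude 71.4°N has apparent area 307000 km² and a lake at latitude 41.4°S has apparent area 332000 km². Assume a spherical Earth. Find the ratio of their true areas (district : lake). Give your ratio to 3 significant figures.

0.393

Plate carrée has h = 1 and k = sec φ, giving areal scale sec φ; true area = (apparent area) · cos φ.
True area of district: 307000 × cos(71.4°) = 307000 × 0.3190 = 97920 km².
True area of lake: 332000 × cos(41.4°) = 332000 × 0.7501 = 249000 km².
Ratio = 97920 / 249000 ≈ 0.393.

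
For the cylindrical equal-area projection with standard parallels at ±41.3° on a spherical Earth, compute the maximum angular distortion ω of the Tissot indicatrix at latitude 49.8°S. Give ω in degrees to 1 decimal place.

17.3°

For cylindrical equal-area with standard parallel φ₀, h = cos φ / cos φ₀ and k = cos φ₀ / cos φ, so h·k = 1.
At 49.8°: h = 0.8592, k = 1.164; principal scales a = 1.164, b = 0.8592.
sin(ω/2) = (a − b)/(a + b) = 0.3048/2.023 = 0.1506, so ω = 2 arcsin(0.1506) ≈ 17.3°.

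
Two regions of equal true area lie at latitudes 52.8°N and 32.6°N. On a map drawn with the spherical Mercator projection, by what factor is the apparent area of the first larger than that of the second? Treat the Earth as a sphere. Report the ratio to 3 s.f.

Mercator areal scale is sec²φ.
At 52.8°: sec²(52.8°) = 1/0.6046² = 2.736.
At 32.6°: sec²(32.6°) = 1/0.8425² = 1.409.
Ratio = 2.736/1.409 = cos²(32.6°)/cos²(52.8°) ≈ 1.94.

1.94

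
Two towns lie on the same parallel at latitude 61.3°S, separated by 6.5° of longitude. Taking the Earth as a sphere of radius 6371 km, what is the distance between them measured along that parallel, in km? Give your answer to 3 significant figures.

347 km

Arc length along a parallel = R cos φ · Δλ (with Δλ in radians).
= 6371 × cos 61.3° × (6.5° × π/180) = 6371 × 0.4802 × 0.1134 ≈ 347 km.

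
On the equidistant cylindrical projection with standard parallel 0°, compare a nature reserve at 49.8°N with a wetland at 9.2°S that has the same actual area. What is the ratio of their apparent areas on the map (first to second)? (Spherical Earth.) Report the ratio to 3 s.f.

1.53

For the equirectangular projection with φ₀ = 0 (plate carrée), h = 1 along meridians and k = sec φ along parallels.
Areal scale at 49.8°: h·k = 1.000 × 1.549 = 1.549.
Areal scale at 9.2°: h·k = 1.000 × 1.013 = 1.013.
Ratio = 1.549/1.013 ≈ 1.53.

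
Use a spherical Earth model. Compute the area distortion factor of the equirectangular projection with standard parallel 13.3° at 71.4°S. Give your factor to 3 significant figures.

The equidistant cylindrical projection with φ₀ = 13.3° has h = 1 (meridians true) and k = cos φ₀ / cos φ along parallels.
Areal scale = h·k = 1 × cos φ₀ / cos φ; at 71.4°, h = 1.000, k = 3.051, so h·k = 3.051.

3.05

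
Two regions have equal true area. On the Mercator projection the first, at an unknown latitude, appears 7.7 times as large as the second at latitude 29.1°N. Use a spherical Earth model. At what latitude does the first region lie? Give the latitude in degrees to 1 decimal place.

On Mercator, (apparent₁)/(apparent₂) = sec²φ₁ / sec²φ₂ when true areas are equal.
cos²φ₂ / cos²φ₁ = 7.7  ⇒  cos φ₁ = cos 29.1° / √7.7 = 0.8738/2.775 = 0.3149.
φ₁ = arccos(0.3149) ≈ 71.6°.

71.6°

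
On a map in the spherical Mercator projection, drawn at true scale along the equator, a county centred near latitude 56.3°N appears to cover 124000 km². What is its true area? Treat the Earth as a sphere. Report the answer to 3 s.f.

38200 km²

For Mercator, h = k = sec φ (a conformal cylindrical projection has a single point scale, 1/cos φ).
Areal scale = k² = sec²φ = 1/cos²(56.3°) = 1/0.5548² = 3.248.
True area = apparent / (areal scale) = 124000 / 3.248 ≈ 38200 km².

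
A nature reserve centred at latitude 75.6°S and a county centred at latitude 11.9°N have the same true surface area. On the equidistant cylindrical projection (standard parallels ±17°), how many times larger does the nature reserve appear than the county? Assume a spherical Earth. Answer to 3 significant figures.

3.93

The equidistant cylindrical projection with φ₀ = 17° has h = 1 (meridians true) and k = cos φ₀ / cos φ along parallels.
Areal scale at 75.6°: h·k = 1.000 × 3.845 = 3.845.
Areal scale at 11.9°: h·k = 1.000 × 0.9773 = 0.9773.
Ratio = 3.845/0.9773 ≈ 3.93.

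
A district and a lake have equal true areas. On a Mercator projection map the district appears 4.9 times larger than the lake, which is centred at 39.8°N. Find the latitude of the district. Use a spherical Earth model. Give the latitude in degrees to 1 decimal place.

69.7°

Mercator areal scale is sec²φ, so apparent-area ratio = sec²φ₁ / sec²φ₂ = cos²φ₂ / cos²φ₁.
cos²φ₂ / cos²φ₁ = 4.9  ⇒  cos φ₁ = cos 39.8° / √4.9 = 0.7683/2.214 = 0.3471.
φ₁ = arccos(0.3471) ≈ 69.7°.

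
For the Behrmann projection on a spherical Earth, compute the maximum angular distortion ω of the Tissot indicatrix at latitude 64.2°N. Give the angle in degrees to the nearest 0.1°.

73.3°

Behrmann is a cylindrical equal-area projection with standard parallels at ±30°. For cylindrical equal-area with standard parallel φ₀, h = cos φ / cos φ₀ and k = cos φ₀ / cos φ, so h·k = 1.
At 64.2°: h = 0.5026, k = 1.990; principal scales a = 1.990, b = 0.5026.
sin(ω/2) = (a − b)/(a + b) = 1.487/2.492 = 0.5967, so ω = 2 arcsin(0.5967) ≈ 73.3°.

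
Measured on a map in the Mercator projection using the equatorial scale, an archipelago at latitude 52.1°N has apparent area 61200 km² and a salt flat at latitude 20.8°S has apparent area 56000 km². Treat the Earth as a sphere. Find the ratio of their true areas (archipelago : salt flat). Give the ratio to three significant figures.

Since Mercator area scale is 1/cos²φ, the true area equals the apparent area multiplied by cos²φ.
True area of archipelago: 61200 × cos²(52.1°) = 61200 × 0.3773 = 23090 km².
True area of salt flat: 56000 × cos²(20.8°) = 56000 × 0.8739 = 48940 km².
Ratio = 23090 / 48940 ≈ 0.472.

0.472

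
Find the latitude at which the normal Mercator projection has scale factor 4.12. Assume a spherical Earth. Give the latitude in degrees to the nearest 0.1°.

Mercator scale is k = sec φ = 1/cos φ.
1/cos φ = 4.12  ⇒  cos φ = 0.2427  ⇒  φ = arccos(0.2427) ≈ 76.0°.

76.0°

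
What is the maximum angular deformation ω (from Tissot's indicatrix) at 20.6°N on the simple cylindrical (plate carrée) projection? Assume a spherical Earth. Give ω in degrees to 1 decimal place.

Plate carrée maps x = Rλ, y = Rφ. The meridian scale is h = 1 and the parallel scale is k = 1/cos φ = sec φ.
At 20.6°: h = 1.000, k = 1.068; principal scales a = 1.068, b = 1.000.
sin(ω/2) = (a − b)/(a + b) = 0.06831/2.068 = 0.03303, so ω = 2 arcsin(0.03303) ≈ 3.8°.

3.8°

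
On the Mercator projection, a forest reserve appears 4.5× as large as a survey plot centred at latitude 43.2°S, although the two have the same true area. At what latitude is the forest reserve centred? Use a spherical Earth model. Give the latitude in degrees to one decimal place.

69.9°

For equal true areas on Mercator, apparent areas scale as sec²φ, so the ratio is cos²φ₂ / cos²φ₁.
cos²φ₂ / cos²φ₁ = 4.5  ⇒  cos φ₁ = cos 43.2° / √4.5 = 0.7290/2.121 = 0.3436.
φ₁ = arccos(0.3436) ≈ 69.9°.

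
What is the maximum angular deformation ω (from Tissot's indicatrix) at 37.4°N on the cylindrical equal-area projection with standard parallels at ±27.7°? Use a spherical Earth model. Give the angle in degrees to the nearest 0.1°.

12.4°

Cylindrical equal-area (φ₀ = 27.7°): h = cos φ / cos 27.7° along meridians, k = cos 27.7° / cos φ along parallels; h·k = 1.
At 37.4°: h = 0.8972, k = 1.115; principal scales a = 1.115, b = 0.8972.
sin(ω/2) = (a − b)/(a + b) = 0.2173/2.012 = 0.1080, so ω = 2 arcsin(0.1080) ≈ 12.4°.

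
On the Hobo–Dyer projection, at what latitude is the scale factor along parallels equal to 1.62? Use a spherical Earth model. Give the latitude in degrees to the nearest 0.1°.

Hobo–Dyer is a cylindrical equal-area projection with standard parallels at ±37.5°. Cylindrical equal-area (φ₀ = 37.5°): h = cos φ / cos 37.5° along meridians, k = cos 37.5° / cos φ along parallels; h·k = 1.
k = cos φ₀ / cos φ = 1.62  ⇒  cos φ = cos 37.5° / 1.62 = 0.4897.
φ = arccos(0.4897) ≈ 60.7°.

60.7°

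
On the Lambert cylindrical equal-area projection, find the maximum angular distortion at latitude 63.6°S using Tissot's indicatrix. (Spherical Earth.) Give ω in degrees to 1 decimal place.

84.1°

The Lambert cylindrical equal-area projection is the cylindrical equal-area projection with its standard parallel at the equator (φ₀ = 0). Cylindrical equal-area (φ₀ = 0°): h = cos φ / cos 0° along meridians, k = cos 0° / cos φ along parallels; h·k = 1.
At 63.6°: h = 0.4446, k = 2.249; principal scales a = 2.249, b = 0.4446.
sin(ω/2) = (a − b)/(a + b) = 1.804/2.694 = 0.6699, so ω = 2 arcsin(0.6699) ≈ 84.1°.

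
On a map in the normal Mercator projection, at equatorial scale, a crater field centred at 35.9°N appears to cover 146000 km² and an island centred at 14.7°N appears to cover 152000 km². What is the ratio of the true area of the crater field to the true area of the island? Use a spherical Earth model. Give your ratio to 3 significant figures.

0.674

On Mercator the areal scale is sec²φ, so true area = apparent × cos²φ.
True area of crater field: 146000 × cos²(35.9°) = 146000 × 0.6562 = 95800 km².
True area of island: 152000 × cos²(14.7°) = 152000 × 0.9356 = 142200 km².
Ratio = 95800 / 142200 ≈ 0.674.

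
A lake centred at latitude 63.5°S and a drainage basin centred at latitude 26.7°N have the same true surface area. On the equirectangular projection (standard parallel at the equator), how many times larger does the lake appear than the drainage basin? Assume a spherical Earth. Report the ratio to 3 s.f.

2.00

For the equirectangular projection with φ₀ = 0 (plate carrée), h = 1 along meridians and k = sec φ along parallels.
Areal scale at 63.5°: h·k = 1.000 × 2.241 = 2.241.
Areal scale at 26.7°: h·k = 1.000 × 1.119 = 1.119.
Ratio = 2.241/1.119 ≈ 2.00.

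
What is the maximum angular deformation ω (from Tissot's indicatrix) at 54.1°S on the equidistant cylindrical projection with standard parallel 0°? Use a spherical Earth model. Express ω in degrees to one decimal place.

30.2°

In the plate carrée (x = Rλ, y = Rφ), meridians are true-scale (h = 1) and parallels are stretched by k = sec φ.
At 54.1°: h = 1.000, k = 1.705; principal scales a = 1.705, b = 1.000.
sin(ω/2) = (a − b)/(a + b) = 0.7054/2.705 = 0.2607, so ω = 2 arcsin(0.2607) ≈ 30.2°.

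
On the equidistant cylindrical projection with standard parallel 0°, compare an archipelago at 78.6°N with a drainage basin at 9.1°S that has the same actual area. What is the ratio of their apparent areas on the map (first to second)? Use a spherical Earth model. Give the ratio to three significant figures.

Plate carrée maps x = Rλ, y = Rφ. The meridian scale is h = 1 and the parallel scale is k = 1/cos φ = sec φ.
Areal scale at 78.6°: h·k = 1.000 × 5.059 = 5.059.
Areal scale at 9.1°: h·k = 1.000 × 1.013 = 1.013.
Ratio = 5.059/1.013 ≈ 5.00.

5.00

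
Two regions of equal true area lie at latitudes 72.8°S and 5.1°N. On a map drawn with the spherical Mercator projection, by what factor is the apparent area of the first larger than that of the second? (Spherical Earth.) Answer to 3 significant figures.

On Mercator, area is exaggerated by sec²φ = 1/cos²φ.
At 72.8°: sec²(72.8°) = 1/0.2957² = 11.44.
At 5.1°: sec²(5.1°) = 1/0.9960² = 1.008.
Ratio = 11.44/1.008 = cos²(5.1°)/cos²(72.8°) ≈ 11.3.

11.3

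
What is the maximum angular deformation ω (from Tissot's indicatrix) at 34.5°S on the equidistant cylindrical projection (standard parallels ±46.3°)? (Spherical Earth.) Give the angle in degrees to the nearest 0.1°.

With standard parallel φ₀ = 46.3°, the equirectangular projection gives x = Rλ cos φ₀, y = Rφ, so h = 1 and k = cos 46.3° / cos φ.
At 34.5°: h = 1.000, k = 0.8383; principal scales a = 1.000, b = 0.8383.
sin(ω/2) = (a − b)/(a + b) = 0.1617/1.838 = 0.08795, so ω = 2 arcsin(0.08795) ≈ 10.1°.

10.1°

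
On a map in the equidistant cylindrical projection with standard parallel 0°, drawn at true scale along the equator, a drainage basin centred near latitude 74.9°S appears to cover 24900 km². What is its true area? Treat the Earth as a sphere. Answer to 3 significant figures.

Plate carrée maps x = Rλ, y = Rφ. The meridian scale is h = 1 and the parallel scale is k = 1/cos φ = sec φ.
Areal scale = h·k = 1 × sec φ; at 74.9°, h = 1.000, k = 3.839, so h·k = 3.839.
True area = apparent / (areal scale) = 24900 / 3.839 ≈ 6490 km².

6490 km²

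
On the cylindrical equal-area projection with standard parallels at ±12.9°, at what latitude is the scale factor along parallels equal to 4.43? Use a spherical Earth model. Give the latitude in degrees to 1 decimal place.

77.3°

A cylindrical equal-area projection with standard parallel φ₀ has meridian scale h = cos φ / cos φ₀ and parallel scale k = cos φ₀ / cos φ (so areas are preserved, h·k = 1).
k = cos φ₀ / cos φ = 4.43  ⇒  cos φ = cos 12.9° / 4.43 = 0.2200.
φ = arccos(0.2200) ≈ 77.3°.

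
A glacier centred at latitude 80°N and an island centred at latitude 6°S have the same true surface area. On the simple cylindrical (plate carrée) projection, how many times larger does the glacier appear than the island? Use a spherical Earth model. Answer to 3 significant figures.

5.73

In the plate carrée (x = Rλ, y = Rφ), meridians are true-scale (h = 1) and parallels are stretched by k = sec φ.
Areal scale at 80°: h·k = 1.000 × 5.759 = 5.759.
Areal scale at 6°: h·k = 1.000 × 1.006 = 1.006.
Ratio = 5.759/1.006 ≈ 5.73.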